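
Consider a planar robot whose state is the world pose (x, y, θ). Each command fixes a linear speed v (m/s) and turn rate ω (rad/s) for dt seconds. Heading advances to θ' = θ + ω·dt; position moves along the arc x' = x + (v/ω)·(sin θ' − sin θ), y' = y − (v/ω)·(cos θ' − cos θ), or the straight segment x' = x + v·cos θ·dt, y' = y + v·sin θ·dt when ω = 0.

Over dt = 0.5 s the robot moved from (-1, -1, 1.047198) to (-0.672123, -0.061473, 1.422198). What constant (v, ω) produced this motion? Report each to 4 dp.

v = 2.0000, ω = 0.7500

Δθ = 1.422198 − 1.047198 = 0.375000
ω = Δθ/dt = 0.375000/0.5 = 0.7500
R = −Δy/(cos θ' − cos θ) = 2.6667
v = R·ω = 2.6667·0.7500 = 2.0000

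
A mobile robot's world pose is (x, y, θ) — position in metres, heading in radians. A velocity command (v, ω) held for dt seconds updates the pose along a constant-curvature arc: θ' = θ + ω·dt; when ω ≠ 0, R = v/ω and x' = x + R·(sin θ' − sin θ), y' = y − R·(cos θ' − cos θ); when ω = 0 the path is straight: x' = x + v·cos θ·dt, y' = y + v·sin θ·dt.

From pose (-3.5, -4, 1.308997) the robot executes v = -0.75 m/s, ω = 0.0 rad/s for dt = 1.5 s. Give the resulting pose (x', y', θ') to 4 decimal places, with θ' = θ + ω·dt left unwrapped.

θ' = 1.3090 + 0.0·1.5 = 1.3090
ω = 0 → straight: x' = -3.5 + -0.75·cos(1.3090)·1.5 = -3.7912
y' = -4 + -0.75·sin(1.3090)·1.5 = -5.0867

(-3.7912, -5.0867, 1.3090)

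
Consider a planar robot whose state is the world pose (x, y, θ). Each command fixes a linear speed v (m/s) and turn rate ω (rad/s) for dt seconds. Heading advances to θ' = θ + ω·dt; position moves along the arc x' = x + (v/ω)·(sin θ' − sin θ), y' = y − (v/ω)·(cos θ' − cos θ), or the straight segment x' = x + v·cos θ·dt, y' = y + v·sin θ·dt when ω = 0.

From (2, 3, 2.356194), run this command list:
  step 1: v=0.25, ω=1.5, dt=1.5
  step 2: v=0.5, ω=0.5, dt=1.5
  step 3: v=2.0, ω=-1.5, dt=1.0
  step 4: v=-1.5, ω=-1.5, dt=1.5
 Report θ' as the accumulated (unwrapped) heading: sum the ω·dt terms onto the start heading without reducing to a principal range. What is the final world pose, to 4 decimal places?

(3.3730, -0.3339, 1.6062)

step 1: θ'=4.6062 (R=0.1667) → pose (1.7164, 2.8998, 4.6062)
step 2: θ'=5.3562 (R=1.0000) → pose (1.9110, 2.1936, 5.3562)
step 3: θ'=3.8562 (R=-1.3333) → pose (1.7183, 0.3861, 3.8562)
step 4: θ'=1.6062 (R=1.0000) → pose (3.3730, -0.3339, 1.6062)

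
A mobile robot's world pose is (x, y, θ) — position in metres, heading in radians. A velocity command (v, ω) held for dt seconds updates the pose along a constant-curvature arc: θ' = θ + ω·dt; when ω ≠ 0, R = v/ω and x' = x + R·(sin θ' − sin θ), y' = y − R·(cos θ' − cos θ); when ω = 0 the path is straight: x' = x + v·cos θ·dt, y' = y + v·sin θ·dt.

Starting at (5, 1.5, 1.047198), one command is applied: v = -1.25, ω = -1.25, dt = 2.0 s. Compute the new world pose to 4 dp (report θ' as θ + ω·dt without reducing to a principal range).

(3.1409, 1.8823, -1.4528)

θ' = 1.0472 + -1.25·2.0 = -1.4528
R = v/ω = -1.25/-1.25 = 1.0000
x' = 5 + 1.0000·(sin -1.4528 − sin 1.0472) = 3.1409
y' = 1.5 − 1.0000·(cos -1.4528 − cos 1.0472) = 1.8823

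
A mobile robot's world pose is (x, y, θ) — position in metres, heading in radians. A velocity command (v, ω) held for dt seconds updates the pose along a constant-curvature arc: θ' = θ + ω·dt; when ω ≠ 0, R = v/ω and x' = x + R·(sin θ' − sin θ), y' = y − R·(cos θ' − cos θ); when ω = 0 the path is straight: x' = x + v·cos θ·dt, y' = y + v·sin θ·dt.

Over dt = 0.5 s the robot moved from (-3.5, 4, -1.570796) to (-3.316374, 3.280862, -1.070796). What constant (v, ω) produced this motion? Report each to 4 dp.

v = 1.5000, ω = 1.0000

Δθ = -1.070796 − -1.570796 = 0.500000
ω = Δθ/dt = 0.500000/0.5 = 1.0000
R = −Δy/(cos θ' − cos θ) = 1.5000
v = R·ω = 1.5000·1.0000 = 1.5000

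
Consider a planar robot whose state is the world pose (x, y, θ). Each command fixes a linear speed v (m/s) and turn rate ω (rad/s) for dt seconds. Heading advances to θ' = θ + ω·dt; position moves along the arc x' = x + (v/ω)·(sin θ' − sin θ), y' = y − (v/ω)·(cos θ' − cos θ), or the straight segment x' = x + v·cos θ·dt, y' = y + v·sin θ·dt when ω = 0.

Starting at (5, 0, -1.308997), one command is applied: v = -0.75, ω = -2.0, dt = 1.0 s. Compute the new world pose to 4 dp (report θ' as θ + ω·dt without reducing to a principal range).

θ' = -1.3090 + -2.0·1.0 = -3.3090
R = v/ω = -0.75/-2.0 = 0.3750
x' = 5 + 0.3750·(sin -3.3090 − sin -1.3090) = 5.4247
y' = 0 − 0.3750·(cos -3.3090 − cos -1.3090) = 0.4668

(5.4247, 0.4668, -3.3090)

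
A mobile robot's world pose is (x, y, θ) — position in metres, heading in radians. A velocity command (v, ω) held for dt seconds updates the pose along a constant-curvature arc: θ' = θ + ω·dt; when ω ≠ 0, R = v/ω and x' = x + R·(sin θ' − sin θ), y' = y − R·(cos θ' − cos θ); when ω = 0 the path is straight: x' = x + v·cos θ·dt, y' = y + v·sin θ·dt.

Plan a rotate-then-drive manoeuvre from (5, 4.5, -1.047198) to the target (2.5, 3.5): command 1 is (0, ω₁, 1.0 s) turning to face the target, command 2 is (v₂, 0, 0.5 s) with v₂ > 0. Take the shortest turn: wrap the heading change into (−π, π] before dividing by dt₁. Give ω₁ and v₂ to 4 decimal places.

ω₁ = -1.7139, v₂ = 5.3852

heading to target = atan2(3.5−4.5, 2.5−5) = -2.7611
Δθ = wrap(-2.7611 − -1.0472) = -1.7139; ω₁ = Δθ/dt₁ = -1.7139
distance = √((2.5−5)² + (3.5−4.5)²) = 2.6926; v₂ = distance/dt₂ = 5.3852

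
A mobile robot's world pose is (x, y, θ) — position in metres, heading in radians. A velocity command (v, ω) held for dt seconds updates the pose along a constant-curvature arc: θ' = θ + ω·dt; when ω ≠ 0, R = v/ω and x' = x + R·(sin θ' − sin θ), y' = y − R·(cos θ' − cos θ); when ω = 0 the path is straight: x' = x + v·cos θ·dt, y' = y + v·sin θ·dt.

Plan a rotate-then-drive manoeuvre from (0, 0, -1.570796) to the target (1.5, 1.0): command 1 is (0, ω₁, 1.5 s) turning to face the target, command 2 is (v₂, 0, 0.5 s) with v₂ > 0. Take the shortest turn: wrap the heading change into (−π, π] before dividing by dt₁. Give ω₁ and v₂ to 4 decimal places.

ω₁ = 1.4392, v₂ = 3.6056

heading to target = atan2(1−0, 1.5−0) = 0.5880
Δθ = wrap(0.5880 − -1.5708) = 2.1588; ω₁ = Δθ/dt₁ = 1.4392
distance = √((1.5−0)² + (1−0)²) = 1.8028; v₂ = distance/dt₂ = 3.6056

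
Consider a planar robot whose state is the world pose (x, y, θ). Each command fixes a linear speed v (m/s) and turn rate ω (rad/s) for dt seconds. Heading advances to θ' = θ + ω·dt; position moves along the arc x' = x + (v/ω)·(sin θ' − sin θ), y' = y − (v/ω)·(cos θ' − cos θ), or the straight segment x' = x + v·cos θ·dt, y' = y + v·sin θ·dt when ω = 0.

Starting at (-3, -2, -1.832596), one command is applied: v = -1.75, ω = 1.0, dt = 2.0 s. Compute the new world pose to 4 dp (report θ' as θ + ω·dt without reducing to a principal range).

(-4.9820, 0.1785, 0.1674)

θ' = -1.8326 + 1.0·2.0 = 0.1674
R = v/ω = -1.75/1.0 = -1.7500
x' = -3 + -1.7500·(sin 0.1674 − sin -1.8326) = -4.9820
y' = -2 − -1.7500·(cos 0.1674 − cos -1.8326) = 0.1785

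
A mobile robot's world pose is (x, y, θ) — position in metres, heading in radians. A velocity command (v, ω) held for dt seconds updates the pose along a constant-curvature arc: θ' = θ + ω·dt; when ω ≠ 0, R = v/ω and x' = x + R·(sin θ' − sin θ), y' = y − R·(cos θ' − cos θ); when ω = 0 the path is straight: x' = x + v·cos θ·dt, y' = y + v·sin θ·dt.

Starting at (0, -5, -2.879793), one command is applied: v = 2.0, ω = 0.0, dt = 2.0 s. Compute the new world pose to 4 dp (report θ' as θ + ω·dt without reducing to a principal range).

θ' = -2.8798 + 0.0·2.0 = -2.8798
ω = 0 → straight: x' = 0 + 2.0·cos(-2.8798)·2.0 = -3.8637
y' = -5 + 2.0·sin(-2.8798)·2.0 = -6.0353

(-3.8637, -6.0353, -2.8798)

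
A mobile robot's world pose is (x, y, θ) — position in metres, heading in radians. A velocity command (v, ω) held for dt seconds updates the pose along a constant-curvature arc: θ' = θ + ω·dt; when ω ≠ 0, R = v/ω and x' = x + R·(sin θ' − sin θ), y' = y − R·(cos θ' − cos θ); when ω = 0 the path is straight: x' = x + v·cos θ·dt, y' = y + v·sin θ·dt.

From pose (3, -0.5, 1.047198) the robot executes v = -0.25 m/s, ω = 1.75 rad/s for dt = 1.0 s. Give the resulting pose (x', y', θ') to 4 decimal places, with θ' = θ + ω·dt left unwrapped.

θ' = 1.0472 + 1.75·1.0 = 2.7972
R = v/ω = -0.25/1.75 = -0.1429
x' = 3 + -0.1429·(sin 2.7972 − sin 1.0472) = 3.0755
y' = -0.5 − -0.1429·(cos 2.7972 − cos 1.0472) = -0.7059

(3.0755, -0.7059, 2.7972)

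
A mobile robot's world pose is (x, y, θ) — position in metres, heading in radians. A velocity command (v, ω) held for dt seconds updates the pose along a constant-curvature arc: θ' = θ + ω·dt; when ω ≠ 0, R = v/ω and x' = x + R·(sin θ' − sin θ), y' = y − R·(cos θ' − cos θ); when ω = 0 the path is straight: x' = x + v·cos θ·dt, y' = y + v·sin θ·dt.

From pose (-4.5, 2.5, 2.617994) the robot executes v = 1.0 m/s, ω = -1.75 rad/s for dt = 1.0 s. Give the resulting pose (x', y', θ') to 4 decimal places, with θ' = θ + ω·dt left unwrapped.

θ' = 2.6180 + -1.75·1.0 = 0.8680
R = v/ω = 1.0/-1.75 = -0.5714
x' = -4.5 + -0.5714·(sin 0.8680 − sin 2.6180) = -4.6503
y' = 2.5 − -0.5714·(cos 0.8680 − cos 2.6180) = 3.3642

(-4.6503, 3.3642, 0.8680)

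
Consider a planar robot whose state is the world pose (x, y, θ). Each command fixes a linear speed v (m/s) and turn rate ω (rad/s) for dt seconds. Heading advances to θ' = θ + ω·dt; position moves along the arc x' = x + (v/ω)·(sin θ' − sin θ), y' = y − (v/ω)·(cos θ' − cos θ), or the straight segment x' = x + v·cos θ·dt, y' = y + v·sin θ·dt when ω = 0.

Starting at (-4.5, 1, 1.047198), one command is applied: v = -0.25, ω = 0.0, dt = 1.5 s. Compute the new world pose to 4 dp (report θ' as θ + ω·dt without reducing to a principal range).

(-4.6875, 0.6752, 1.0472)

θ' = 1.0472 + 0.0·1.5 = 1.0472
ω = 0 → straight: x' = -4.5 + -0.25·cos(1.0472)·1.5 = -4.6875
y' = 1 + -0.25·sin(1.0472)·1.5 = 0.6752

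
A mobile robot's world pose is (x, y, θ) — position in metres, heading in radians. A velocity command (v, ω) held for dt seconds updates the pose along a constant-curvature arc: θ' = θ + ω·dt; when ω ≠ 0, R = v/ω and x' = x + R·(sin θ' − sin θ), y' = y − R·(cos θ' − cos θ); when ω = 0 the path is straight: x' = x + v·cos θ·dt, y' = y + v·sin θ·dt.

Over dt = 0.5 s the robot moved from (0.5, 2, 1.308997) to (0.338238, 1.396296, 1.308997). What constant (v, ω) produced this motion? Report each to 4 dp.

Δθ = 1.308997 − 1.308997 = 0.000000
ω = Δθ/dt = 0.000000/0.5 = 0.0000
ω = 0 → v = (Δx·cos θ + Δy·sin θ)/dt = -1.2500

v = -1.2500, ω = 0.0000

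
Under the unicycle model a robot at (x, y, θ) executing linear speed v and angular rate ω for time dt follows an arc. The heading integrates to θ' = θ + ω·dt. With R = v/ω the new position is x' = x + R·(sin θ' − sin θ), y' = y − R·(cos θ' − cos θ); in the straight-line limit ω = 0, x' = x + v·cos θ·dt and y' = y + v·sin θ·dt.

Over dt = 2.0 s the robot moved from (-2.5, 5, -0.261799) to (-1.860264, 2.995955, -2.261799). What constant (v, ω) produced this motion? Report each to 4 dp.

v = 1.2500, ω = -1.0000

Δθ = -2.261799 − -0.261799 = -2.000000
ω = Δθ/dt = -2.000000/2.0 = -1.0000
R = −Δy/(cos θ' − cos θ) = -1.2500
v = R·ω = -1.2500·-1.0000 = 1.2500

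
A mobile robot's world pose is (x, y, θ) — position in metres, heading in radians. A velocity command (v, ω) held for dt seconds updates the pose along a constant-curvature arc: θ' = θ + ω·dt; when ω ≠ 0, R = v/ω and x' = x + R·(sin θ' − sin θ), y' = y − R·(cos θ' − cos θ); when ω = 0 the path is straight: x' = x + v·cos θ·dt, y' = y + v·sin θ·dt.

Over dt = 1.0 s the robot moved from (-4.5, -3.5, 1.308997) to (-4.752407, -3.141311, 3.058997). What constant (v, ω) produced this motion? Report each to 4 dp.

Δθ = 3.058997 − 1.308997 = 1.750000
ω = Δθ/dt = 1.750000/1.0 = 1.7500
R = −Δy/(cos θ' − cos θ) = 0.2857
v = R·ω = 0.2857·1.7500 = 0.5000

v = 0.5000, ω = 1.7500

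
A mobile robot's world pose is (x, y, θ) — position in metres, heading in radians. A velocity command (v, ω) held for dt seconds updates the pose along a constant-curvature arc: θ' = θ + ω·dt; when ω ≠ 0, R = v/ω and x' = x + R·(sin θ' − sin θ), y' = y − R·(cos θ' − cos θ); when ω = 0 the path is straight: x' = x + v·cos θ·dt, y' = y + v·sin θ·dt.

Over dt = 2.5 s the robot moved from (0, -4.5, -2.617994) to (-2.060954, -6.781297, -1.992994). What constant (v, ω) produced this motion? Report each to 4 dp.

v = 1.2500, ω = 0.2500

Δθ = -1.992994 − -2.617994 = 0.625000
ω = Δθ/dt = 0.625000/2.5 = 0.2500
R = −Δy/(cos θ' − cos θ) = 5.0000
v = R·ω = 5.0000·0.2500 = 1.2500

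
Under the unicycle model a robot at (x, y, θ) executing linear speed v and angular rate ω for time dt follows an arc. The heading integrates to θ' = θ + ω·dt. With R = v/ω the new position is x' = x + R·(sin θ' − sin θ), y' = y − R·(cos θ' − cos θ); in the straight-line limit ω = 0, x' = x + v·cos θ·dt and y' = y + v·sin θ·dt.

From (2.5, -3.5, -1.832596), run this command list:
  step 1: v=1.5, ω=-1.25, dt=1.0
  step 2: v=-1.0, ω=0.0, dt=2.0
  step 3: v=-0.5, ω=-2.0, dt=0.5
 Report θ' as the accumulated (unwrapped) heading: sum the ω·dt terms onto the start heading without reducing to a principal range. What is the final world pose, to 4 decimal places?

(3.6249, -4.3717, -4.0826)

step 1: θ'=-3.0826 (R=-1.2000) → pose (1.4116, -4.3873, -3.0826)
step 2: θ'=-3.0826 (straight) → pose (3.4082, -4.2694, -3.0826)
step 3: θ'=-4.0826 (R=0.2500) → pose (3.6249, -4.3717, -4.0826)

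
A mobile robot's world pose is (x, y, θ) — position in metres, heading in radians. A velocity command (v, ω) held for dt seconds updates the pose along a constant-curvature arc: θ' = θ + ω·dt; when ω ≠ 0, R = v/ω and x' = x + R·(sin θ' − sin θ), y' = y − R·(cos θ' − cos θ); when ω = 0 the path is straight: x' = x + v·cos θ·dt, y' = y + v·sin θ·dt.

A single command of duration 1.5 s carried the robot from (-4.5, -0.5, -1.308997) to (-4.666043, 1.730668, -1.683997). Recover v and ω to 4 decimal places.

v = -1.5000, ω = -0.2500

Δθ = -1.683997 − -1.308997 = -0.375000
ω = Δθ/dt = -0.375000/1.5 = -0.2500
R = −Δy/(cos θ' − cos θ) = 6.0000
v = R·ω = 6.0000·-0.2500 = -1.5000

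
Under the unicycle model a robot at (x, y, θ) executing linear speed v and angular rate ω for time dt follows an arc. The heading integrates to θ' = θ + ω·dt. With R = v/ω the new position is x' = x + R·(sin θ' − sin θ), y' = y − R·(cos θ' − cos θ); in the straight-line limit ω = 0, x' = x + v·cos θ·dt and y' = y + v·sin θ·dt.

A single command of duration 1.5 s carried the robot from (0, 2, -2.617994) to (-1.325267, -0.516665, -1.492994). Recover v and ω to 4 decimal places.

Δθ = -1.492994 − -2.617994 = 1.125000
ω = Δθ/dt = 1.125000/1.5 = 0.7500
R = −Δy/(cos θ' − cos θ) = 2.6667
v = R·ω = 2.6667·0.7500 = 2.0000

v = 2.0000, ω = 0.7500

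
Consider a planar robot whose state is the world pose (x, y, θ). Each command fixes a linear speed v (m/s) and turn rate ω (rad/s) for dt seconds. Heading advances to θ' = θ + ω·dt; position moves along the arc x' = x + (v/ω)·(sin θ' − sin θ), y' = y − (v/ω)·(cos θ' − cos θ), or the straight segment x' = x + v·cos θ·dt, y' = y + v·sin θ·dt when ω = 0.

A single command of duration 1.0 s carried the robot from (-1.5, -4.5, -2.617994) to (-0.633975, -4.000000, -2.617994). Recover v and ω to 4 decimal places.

Δθ = -2.617994 − -2.617994 = 0.000000
ω = Δθ/dt = 0.000000/1.0 = 0.0000
ω = 0 → v = (Δx·cos θ + Δy·sin θ)/dt = -1.0000

v = -1.0000, ω = 0.0000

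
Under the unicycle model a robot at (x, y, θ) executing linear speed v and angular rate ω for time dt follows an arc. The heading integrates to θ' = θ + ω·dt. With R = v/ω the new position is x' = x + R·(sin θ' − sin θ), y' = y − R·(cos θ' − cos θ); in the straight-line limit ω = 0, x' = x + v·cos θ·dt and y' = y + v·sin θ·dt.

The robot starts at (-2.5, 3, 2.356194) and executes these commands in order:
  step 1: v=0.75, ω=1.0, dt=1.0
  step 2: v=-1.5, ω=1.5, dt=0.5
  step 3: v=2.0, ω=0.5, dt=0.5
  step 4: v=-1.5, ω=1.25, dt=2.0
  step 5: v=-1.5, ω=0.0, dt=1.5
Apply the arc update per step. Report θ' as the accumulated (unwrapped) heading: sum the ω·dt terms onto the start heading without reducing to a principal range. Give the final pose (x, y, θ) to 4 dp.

(-6.7087, 2.9326, 6.8562)

step 1: θ'=3.3562 (R=0.7500) → pose (-3.1900, 3.2025, 3.3562)
step 2: θ'=4.1062 (R=-1.0000) → pose (-2.5812, 3.6098, 4.1062)
step 3: θ'=4.3562 (R=4.0000) → pose (-3.0428, 2.7256, 4.3562)
step 4: θ'=6.8562 (R=-1.2000) → pose (-4.8181, 4.1524, 6.8562)
step 5: θ'=6.8562 (straight) → pose (-6.7087, 2.9326, 6.8562)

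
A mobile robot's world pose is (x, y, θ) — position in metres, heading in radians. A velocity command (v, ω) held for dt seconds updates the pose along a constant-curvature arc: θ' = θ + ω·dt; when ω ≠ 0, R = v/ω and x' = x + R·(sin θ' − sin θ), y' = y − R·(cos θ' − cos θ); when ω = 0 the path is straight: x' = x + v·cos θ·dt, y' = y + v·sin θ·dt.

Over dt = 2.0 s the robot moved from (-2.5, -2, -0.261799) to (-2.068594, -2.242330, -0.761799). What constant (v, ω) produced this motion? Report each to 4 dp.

v = 0.2500, ω = -0.2500

Δθ = -0.761799 − -0.261799 = -0.500000
ω = Δθ/dt = -0.500000/2.0 = -0.2500
R = Δx/(sin θ' − sin θ) = -1.0000
v = R·ω = -1.0000·-0.2500 = 0.2500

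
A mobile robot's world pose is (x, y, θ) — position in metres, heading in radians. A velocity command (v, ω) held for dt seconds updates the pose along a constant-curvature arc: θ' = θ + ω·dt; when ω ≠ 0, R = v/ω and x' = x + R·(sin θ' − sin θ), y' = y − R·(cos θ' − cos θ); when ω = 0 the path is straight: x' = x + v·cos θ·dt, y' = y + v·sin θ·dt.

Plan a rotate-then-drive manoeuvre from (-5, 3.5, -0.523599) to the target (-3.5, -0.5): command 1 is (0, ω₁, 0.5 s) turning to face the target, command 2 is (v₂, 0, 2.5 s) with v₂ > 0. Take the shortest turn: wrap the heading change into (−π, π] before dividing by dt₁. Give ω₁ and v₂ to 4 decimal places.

heading to target = atan2(-0.5−3.5, -3.5−-5) = -1.2120
Δθ = wrap(-1.2120 − -0.5236) = -0.6884; ω₁ = Δθ/dt₁ = -1.3769
distance = √((-3.5−-5)² + (-0.5−3.5)²) = 4.2720; v₂ = distance/dt₂ = 1.7088

ω₁ = -1.3769, v₂ = 1.7088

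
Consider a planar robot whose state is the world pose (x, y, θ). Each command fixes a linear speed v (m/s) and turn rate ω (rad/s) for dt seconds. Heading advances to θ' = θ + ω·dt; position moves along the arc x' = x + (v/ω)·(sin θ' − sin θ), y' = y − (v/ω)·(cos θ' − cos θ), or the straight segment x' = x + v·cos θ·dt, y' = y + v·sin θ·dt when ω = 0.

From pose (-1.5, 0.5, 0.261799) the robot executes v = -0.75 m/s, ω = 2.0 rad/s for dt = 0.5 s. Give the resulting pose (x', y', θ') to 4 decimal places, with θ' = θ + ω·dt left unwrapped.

θ' = 0.2618 + 2.0·0.5 = 1.2618
R = v/ω = -0.75/2.0 = -0.3750
x' = -1.5 + -0.3750·(sin 1.2618 − sin 0.2618) = -1.7602
y' = 0.5 − -0.3750·(cos 1.2618 − cos 0.2618) = 0.2518

(-1.7602, 0.2518, 1.2618)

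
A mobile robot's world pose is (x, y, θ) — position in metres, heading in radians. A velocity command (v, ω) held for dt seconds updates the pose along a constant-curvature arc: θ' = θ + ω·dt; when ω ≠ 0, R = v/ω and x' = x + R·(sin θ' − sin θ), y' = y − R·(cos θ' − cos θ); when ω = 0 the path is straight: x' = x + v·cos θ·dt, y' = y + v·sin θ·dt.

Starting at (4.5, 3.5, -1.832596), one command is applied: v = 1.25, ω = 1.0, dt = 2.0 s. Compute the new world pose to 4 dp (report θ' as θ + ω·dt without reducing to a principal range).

(5.9157, 1.9440, 0.1674)

θ' = -1.8326 + 1.0·2.0 = 0.1674
R = v/ω = 1.25/1.0 = 1.2500
x' = 4.5 + 1.2500·(sin 0.1674 − sin -1.8326) = 5.9157
y' = 3.5 − 1.2500·(cos 0.1674 − cos -1.8326) = 1.9440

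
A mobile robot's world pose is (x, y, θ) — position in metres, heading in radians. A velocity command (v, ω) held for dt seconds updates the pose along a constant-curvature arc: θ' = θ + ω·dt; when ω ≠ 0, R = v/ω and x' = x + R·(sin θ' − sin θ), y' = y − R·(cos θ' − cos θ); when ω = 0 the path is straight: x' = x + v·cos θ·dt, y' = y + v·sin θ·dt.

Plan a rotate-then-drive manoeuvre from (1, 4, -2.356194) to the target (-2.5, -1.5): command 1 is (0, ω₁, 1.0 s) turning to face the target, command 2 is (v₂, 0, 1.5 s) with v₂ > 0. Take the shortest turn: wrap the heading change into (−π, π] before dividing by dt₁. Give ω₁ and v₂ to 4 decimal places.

heading to target = atan2(-1.5−4, -2.5−1) = -2.1375
Δθ = wrap(-2.1375 − -2.3562) = 0.2187; ω₁ = Δθ/dt₁ = 0.2187
distance = √((-2.5−1)² + (-1.5−4)²) = 6.5192; v₂ = distance/dt₂ = 4.3461

ω₁ = 0.2187, v₂ = 4.3461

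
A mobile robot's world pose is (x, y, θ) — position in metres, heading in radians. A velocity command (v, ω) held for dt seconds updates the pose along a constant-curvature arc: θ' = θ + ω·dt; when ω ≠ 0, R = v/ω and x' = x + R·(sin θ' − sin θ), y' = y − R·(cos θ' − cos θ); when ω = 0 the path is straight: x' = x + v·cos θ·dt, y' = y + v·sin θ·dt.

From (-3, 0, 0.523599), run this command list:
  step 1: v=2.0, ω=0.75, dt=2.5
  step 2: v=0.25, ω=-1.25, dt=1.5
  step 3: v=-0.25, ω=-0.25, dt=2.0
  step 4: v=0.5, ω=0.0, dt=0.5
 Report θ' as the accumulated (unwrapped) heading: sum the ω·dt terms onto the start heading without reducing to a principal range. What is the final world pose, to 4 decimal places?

(-2.7205, 4.4660, 0.0236)

step 1: θ'=2.3986 (R=2.6667) → pose (-2.5293, 4.2733, 2.3986)
step 2: θ'=0.5236 (R=-0.2000) → pose (-2.4940, 4.5938, 0.5236)
step 3: θ'=0.0236 (R=1.0000) → pose (-2.9704, 4.4601, 0.0236)
step 4: θ'=0.0236 (straight) → pose (-2.7205, 4.4660, 0.0236)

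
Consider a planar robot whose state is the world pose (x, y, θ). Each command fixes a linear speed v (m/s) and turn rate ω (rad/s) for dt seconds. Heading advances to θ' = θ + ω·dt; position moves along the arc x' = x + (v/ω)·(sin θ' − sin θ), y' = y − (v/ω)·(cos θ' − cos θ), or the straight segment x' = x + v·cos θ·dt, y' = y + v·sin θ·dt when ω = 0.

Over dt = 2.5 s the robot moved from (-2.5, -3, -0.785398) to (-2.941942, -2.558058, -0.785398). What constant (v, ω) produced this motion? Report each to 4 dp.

Δθ = -0.785398 − -0.785398 = 0.000000
ω = Δθ/dt = 0.000000/2.5 = 0.0000
ω = 0 → v = (Δx·cos θ + Δy·sin θ)/dt = -0.2500

v = -0.2500, ω = 0.0000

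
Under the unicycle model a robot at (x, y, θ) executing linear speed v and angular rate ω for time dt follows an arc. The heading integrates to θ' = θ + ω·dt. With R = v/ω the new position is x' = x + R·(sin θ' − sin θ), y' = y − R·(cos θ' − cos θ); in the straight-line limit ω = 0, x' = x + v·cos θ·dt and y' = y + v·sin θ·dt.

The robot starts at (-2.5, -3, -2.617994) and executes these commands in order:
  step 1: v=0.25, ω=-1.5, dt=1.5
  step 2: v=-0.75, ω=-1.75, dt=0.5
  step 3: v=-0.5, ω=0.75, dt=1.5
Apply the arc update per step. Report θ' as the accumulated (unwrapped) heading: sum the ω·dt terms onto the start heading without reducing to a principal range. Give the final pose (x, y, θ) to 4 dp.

step 1: θ'=-4.8680 (R=-0.1667) → pose (-2.7480, -2.8298, -4.8680)
step 2: θ'=-5.7430 (R=0.4286) → pose (-2.9510, -3.1310, -5.7430)
step 3: θ'=-4.6180 (R=-0.6667) → pose (-3.2718, -3.7655, -4.6180)

(-3.2718, -3.7655, -4.6180)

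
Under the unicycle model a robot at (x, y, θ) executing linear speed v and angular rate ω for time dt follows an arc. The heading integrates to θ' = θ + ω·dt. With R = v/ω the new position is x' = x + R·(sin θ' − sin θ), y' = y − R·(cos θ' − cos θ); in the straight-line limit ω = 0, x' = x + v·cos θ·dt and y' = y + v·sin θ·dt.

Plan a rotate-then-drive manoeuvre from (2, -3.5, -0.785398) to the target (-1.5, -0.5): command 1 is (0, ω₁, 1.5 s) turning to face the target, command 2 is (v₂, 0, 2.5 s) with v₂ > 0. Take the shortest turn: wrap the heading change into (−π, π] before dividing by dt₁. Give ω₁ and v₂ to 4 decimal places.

ω₁ = -2.0432, v₂ = 1.8439

heading to target = atan2(-0.5−-3.5, -1.5−2) = 2.4330
Δθ = wrap(2.4330 − -0.7854) = -3.0648; ω₁ = Δθ/dt₁ = -2.0432
distance = √((-1.5−2)² + (-0.5−-3.5)²) = 4.6098; v₂ = distance/dt₂ = 1.8439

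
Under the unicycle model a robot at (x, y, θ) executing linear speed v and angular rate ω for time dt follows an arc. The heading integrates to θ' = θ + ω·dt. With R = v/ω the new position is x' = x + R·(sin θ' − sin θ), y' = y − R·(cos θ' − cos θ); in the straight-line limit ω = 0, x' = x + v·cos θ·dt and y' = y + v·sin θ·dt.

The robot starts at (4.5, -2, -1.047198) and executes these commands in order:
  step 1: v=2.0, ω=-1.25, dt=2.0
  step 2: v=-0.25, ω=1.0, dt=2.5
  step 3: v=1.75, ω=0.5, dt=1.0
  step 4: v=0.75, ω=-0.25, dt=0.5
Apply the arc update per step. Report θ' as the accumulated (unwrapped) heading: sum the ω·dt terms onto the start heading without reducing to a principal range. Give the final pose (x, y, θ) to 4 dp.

step 1: θ'=-3.5472 (R=-1.6000) → pose (2.4830, -4.2702, -3.5472)
step 2: θ'=-1.0472 (R=-0.2500) → pose (2.7982, -3.9155, -1.0472)
step 3: θ'=-0.5472 (R=3.5000) → pose (4.0082, -5.1544, -0.5472)
step 4: θ'=-0.6722 (R=-3.0000) → pose (4.3155, -5.3690, -0.6722)

(4.3155, -5.3690, -0.6722)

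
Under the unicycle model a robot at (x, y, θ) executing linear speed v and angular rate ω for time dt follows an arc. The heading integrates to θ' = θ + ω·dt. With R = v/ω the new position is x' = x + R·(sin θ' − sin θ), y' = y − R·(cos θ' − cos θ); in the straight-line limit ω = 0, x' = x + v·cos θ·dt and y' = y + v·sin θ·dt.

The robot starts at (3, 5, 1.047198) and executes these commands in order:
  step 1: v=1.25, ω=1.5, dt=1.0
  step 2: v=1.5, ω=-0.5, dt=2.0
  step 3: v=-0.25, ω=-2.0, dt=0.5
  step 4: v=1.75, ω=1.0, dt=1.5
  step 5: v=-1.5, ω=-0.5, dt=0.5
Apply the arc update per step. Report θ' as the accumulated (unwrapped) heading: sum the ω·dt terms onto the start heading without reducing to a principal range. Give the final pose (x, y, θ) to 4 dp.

(2.2680, 10.1542, 1.7972)

step 1: θ'=2.5472 (R=0.8333) → pose (2.7450, 6.1071, 2.5472)
step 2: θ'=1.5472 (R=-3.0000) → pose (1.4258, 8.6633, 1.5472)
step 3: θ'=0.5472 (R=0.1250) → pose (1.3659, 8.5595, 0.5472)
step 4: θ'=2.0472 (R=1.7500) → pose (2.0105, 10.8565, 2.0472)
step 5: θ'=1.7972 (R=3.0000) → pose (2.2680, 10.1542, 1.7972)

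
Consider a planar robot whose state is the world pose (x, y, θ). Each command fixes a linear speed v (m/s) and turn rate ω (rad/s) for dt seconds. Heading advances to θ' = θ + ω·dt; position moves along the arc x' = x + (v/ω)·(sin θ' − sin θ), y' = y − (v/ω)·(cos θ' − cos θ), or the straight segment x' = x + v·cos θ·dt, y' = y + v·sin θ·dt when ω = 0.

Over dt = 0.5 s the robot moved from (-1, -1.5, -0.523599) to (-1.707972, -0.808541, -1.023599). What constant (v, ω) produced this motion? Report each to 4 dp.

v = -2.0000, ω = -1.0000

Δθ = -1.023599 − -0.523599 = -0.500000
ω = Δθ/dt = -0.500000/0.5 = -1.0000
R = Δx/(sin θ' − sin θ) = 2.0000
v = R·ω = 2.0000·-1.0000 = -2.0000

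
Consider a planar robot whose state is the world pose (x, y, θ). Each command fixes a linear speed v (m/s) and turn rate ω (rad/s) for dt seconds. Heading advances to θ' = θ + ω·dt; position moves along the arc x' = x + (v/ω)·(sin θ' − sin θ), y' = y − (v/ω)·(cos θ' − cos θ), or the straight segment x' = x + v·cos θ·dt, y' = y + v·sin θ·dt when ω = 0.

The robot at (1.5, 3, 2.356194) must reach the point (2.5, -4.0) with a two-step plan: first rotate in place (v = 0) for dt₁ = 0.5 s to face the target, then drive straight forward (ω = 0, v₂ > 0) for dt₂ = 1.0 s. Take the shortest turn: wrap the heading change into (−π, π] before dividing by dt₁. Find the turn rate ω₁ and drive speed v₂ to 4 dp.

heading to target = atan2(-4−3, 2.5−1.5) = -1.4289
Δθ = wrap(-1.4289 − 2.3562) = 2.4981; ω₁ = Δθ/dt₁ = 4.9962
distance = √((2.5−1.5)² + (-4−3)²) = 7.0711; v₂ = distance/dt₂ = 7.0711

ω₁ = 4.9962, v₂ = 7.0711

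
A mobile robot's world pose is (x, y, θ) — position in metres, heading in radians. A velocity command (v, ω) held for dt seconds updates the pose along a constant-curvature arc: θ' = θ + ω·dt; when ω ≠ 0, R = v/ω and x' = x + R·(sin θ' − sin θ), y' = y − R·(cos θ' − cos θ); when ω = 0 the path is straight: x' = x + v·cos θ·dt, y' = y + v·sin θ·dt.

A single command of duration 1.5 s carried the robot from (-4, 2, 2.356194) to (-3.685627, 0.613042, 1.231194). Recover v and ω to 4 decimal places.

v = -1.0000, ω = -0.7500

Δθ = 1.231194 − 2.356194 = -1.125000
ω = Δθ/dt = -1.125000/1.5 = -0.7500
R = −Δy/(cos θ' − cos θ) = 1.3333
v = R·ω = 1.3333·-0.7500 = -1.0000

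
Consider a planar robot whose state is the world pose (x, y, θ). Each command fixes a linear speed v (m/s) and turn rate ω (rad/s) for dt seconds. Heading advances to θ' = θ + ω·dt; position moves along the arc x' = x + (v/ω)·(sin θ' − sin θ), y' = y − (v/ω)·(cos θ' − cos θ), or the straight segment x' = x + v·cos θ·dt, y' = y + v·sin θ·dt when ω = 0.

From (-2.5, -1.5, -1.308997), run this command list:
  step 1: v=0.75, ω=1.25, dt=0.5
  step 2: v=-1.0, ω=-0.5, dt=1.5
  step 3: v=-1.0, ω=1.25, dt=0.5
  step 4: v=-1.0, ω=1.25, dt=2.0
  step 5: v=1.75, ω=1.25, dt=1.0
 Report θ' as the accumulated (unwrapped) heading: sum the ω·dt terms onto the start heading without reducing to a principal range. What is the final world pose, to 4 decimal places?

step 1: θ'=-0.6840 (R=0.6000) → pose (-2.2996, -1.8097, -0.6840)
step 2: θ'=-1.4340 (R=2.0000) → pose (-3.0171, -0.5324, -1.4340)
step 3: θ'=-0.8090 (R=-0.8000) → pose (-3.2308, -0.0893, -0.8090)
step 4: θ'=1.6910 (R=-0.8000) → pose (-4.6039, -0.7374, 1.6910)
step 5: θ'=2.9410 (R=1.4000) → pose (-5.7148, 0.4666, 2.9410)

(-5.7148, 0.4666, 2.9410)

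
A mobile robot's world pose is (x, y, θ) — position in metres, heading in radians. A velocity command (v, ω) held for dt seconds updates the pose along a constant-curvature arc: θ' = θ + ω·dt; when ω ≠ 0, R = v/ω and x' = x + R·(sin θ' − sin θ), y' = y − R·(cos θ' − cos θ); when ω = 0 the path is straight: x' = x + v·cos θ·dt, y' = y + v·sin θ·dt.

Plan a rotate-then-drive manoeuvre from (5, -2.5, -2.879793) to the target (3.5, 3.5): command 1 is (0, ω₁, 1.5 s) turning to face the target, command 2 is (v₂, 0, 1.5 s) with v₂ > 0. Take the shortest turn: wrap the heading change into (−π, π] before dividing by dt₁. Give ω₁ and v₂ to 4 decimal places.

ω₁ = -1.0584, v₂ = 4.1231

heading to target = atan2(3.5−-2.5, 3.5−5) = 1.8158
Δθ = wrap(1.8158 − -2.8798) = -1.5876; ω₁ = Δθ/dt₁ = -1.0584
distance = √((3.5−5)² + (3.5−-2.5)²) = 6.1847; v₂ = distance/dt₂ = 4.1231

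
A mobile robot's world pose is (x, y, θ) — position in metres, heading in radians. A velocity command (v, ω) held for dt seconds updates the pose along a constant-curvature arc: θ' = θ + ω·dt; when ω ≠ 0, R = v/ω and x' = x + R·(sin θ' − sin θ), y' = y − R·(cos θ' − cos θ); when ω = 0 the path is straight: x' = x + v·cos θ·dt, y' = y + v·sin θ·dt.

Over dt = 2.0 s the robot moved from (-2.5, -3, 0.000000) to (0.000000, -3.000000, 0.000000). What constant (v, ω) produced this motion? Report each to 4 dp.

v = 1.2500, ω = 0.0000

Δθ = 0.000000 − 0.000000 = 0.000000
ω = Δθ/dt = 0.000000/2.0 = 0.0000
ω = 0 → v = (Δx·cos θ + Δy·sin θ)/dt = 1.2500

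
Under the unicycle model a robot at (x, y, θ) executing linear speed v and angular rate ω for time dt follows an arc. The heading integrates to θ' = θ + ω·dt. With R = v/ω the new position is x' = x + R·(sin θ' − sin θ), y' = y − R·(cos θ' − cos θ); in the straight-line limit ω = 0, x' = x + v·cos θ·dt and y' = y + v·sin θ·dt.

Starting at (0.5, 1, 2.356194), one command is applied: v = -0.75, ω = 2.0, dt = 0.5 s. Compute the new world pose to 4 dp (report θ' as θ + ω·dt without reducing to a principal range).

(0.8450, 0.8988, 3.3562)

θ' = 2.3562 + 2.0·0.5 = 3.3562
R = v/ω = -0.75/2.0 = -0.3750
x' = 0.5 + -0.3750·(sin 3.3562 − sin 2.3562) = 0.8450
y' = 1 − -0.3750·(cos 3.3562 − cos 2.3562) = 0.8988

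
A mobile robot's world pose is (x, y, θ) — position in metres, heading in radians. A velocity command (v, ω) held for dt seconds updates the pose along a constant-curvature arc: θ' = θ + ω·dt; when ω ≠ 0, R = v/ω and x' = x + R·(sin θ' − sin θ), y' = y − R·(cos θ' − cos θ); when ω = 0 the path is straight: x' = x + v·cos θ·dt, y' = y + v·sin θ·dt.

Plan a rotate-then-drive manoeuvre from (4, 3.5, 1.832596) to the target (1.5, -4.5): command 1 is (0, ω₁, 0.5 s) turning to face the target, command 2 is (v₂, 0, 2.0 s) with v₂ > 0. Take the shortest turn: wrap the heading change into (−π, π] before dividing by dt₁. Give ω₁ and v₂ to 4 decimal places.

heading to target = atan2(-4.5−3.5, 1.5−4) = -1.8737
Δθ = wrap(-1.8737 − 1.8326) = 2.5769; ω₁ = Δθ/dt₁ = 5.1538
distance = √((1.5−4)² + (-4.5−3.5)²) = 8.3815; v₂ = distance/dt₂ = 4.1908

ω₁ = 5.1538, v₂ = 4.1908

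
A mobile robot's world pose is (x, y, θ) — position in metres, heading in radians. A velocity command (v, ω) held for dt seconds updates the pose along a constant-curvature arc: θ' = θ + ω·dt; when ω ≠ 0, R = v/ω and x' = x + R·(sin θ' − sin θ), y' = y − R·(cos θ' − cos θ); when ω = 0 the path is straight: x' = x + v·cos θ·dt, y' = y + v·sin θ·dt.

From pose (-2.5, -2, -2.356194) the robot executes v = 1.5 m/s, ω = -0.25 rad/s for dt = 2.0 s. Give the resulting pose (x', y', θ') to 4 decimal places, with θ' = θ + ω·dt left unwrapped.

(-5.0534, -3.5147, -2.8562)

θ' = -2.3562 + -0.25·2.0 = -2.8562
R = v/ω = 1.5/-0.25 = -6.0000
x' = -2.5 + -6.0000·(sin -2.8562 − sin -2.3562) = -5.0534
y' = -2 − -6.0000·(cos -2.8562 − cos -2.3562) = -3.5147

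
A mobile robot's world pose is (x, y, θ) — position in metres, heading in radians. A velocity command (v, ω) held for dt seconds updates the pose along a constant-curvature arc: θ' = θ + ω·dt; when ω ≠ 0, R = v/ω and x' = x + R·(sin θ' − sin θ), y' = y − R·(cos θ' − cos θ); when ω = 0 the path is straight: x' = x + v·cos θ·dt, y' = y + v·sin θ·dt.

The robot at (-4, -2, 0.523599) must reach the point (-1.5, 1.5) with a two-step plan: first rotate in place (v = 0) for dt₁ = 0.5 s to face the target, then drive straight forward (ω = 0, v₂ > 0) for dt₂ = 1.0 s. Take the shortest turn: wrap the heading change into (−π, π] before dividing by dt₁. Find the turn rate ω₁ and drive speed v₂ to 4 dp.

ω₁ = 0.8539, v₂ = 4.3012

heading to target = atan2(1.5−-2, -1.5−-4) = 0.9505
Δθ = wrap(0.9505 − 0.5236) = 0.4269; ω₁ = Δθ/dt₁ = 0.8539
distance = √((-1.5−-4)² + (1.5−-2)²) = 4.3012; v₂ = distance/dt₂ = 4.3012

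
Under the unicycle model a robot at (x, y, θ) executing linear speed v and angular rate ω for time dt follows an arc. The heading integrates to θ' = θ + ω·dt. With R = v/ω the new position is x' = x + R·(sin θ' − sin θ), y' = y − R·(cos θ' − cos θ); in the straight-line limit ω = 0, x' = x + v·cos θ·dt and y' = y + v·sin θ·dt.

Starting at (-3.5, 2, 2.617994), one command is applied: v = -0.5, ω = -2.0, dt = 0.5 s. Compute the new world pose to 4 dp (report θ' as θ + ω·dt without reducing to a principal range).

(-3.3753, 1.7953, 1.6180)

θ' = 2.6180 + -2.0·0.5 = 1.6180
R = v/ω = -0.5/-2.0 = 0.2500
x' = -3.5 + 0.2500·(sin 1.6180 − sin 2.6180) = -3.3753
y' = 2 − 0.2500·(cos 1.6180 − cos 2.6180) = 1.7953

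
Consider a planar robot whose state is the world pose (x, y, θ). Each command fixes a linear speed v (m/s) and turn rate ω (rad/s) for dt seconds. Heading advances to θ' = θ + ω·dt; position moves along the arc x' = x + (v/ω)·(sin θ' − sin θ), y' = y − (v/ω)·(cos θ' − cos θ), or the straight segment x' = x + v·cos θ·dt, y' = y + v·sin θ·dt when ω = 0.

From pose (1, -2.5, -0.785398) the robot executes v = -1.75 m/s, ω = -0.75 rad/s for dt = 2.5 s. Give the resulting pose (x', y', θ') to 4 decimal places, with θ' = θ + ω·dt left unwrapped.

θ' = -0.7854 + -0.75·2.5 = -2.6604
R = v/ω = -1.75/-0.75 = 2.3333
x' = 1 + 2.3333·(sin -2.6604 − sin -0.7854) = 1.5700
y' = -2.5 − 2.3333·(cos -2.6604 − cos -0.7854) = 1.2183

(1.5700, 1.2183, -2.6604)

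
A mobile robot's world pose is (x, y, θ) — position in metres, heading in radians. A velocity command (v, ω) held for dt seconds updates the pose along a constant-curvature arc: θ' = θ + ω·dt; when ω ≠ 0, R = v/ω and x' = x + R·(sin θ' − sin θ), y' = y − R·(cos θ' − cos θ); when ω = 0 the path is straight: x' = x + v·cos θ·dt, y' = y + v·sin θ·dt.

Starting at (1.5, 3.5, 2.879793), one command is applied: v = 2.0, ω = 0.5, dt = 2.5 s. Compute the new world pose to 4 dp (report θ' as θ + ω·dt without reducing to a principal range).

(-2.8754, 1.8371, 4.1298)

θ' = 2.8798 + 0.5·2.5 = 4.1298
R = v/ω = 2.0/0.5 = 4.0000
x' = 1.5 + 4.0000·(sin 4.1298 − sin 2.8798) = -2.8754
y' = 3.5 − 4.0000·(cos 4.1298 − cos 2.8798) = 1.8371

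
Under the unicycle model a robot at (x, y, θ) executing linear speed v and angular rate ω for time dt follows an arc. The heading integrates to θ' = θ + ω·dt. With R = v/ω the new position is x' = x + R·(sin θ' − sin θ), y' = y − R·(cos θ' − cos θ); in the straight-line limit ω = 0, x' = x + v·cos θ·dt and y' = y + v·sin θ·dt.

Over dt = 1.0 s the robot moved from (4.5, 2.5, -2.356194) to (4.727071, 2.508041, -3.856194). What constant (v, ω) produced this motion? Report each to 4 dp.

Δθ = -3.856194 − -2.356194 = -1.500000
ω = Δθ/dt = -1.500000/1.0 = -1.5000
R = Δx/(sin θ' − sin θ) = 0.1667
v = R·ω = 0.1667·-1.5000 = -0.2500

v = -0.2500, ω = -1.5000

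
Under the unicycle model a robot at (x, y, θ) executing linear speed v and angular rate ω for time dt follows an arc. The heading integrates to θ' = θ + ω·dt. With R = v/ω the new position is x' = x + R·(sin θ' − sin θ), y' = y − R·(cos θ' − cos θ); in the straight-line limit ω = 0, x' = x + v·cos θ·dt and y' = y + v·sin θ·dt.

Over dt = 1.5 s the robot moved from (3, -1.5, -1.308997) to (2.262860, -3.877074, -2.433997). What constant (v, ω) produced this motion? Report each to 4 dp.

Δθ = -2.433997 − -1.308997 = -1.125000
ω = Δθ/dt = -1.125000/1.5 = -0.7500
R = −Δy/(cos θ' − cos θ) = -2.3333
v = R·ω = -2.3333·-0.7500 = 1.7500

v = 1.7500, ω = -0.7500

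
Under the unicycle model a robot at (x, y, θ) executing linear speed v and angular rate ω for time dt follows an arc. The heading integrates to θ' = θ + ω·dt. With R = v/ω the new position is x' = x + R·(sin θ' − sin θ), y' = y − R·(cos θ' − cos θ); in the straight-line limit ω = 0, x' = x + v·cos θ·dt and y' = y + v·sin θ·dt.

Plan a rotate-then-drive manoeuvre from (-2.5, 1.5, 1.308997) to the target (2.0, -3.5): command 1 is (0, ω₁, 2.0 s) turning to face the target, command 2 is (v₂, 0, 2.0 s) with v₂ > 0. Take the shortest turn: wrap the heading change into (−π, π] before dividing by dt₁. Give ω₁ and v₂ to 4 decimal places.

ω₁ = -1.0735, v₂ = 3.3634

heading to target = atan2(-3.5−1.5, 2−-2.5) = -0.8380
Δθ = wrap(-0.8380 − 1.3090) = -2.1470; ω₁ = Δθ/dt₁ = -1.0735
distance = √((2−-2.5)² + (-3.5−1.5)²) = 6.7268; v₂ = distance/dt₂ = 3.3634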